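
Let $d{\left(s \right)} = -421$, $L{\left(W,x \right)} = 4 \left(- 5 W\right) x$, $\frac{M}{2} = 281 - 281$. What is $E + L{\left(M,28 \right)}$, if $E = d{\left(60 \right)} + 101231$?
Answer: $100810$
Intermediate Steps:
$M = 0$ ($M = 2 \left(281 - 281\right) = 2 \cdot 0 = 0$)
$L{\left(W,x \right)} = - 20 W x$
$E = 100810$ ($E = -421 + 101231 = 100810$)
$E + L{\left(M,28 \right)} = 100810 - 0 \cdot 28 = 100810 + 0 = 100810$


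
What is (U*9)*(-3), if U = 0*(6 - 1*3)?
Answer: 0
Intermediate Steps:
U = 0 (U = 0*(6 - 3) = 0*3 = 0)
(U*9)*(-3) = (0*9)*(-3) = 0*(-3) = 0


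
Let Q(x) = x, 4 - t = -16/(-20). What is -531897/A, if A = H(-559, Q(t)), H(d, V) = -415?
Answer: 531897/415 ≈ 1281.7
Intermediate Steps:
t = 16/5 (t = 4 - (-16)/(-20) = 4 - (-16)*(-1)/20 = 4 - 1*⅘ = 4 - ⅘ = 16/5 ≈ 3.2000)
A = -415
-531897/A = -531897/(-415) = -531897*(-1/415) = 531897/415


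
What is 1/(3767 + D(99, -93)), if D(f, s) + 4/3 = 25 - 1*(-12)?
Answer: 3/11408 ≈ 0.00026297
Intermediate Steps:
D(f, s) = 107/3 (D(f, s) = -4/3 + (25 - 1*(-12)) = -4/3 + (25 + 12) = -4/3 + 37 = 107/3)
1/(3767 + D(99, -93)) = 1/(3767 + 107/3) = 1/(11408/3) = 3/11408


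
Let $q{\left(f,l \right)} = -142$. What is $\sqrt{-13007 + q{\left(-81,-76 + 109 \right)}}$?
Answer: $3 i \sqrt{1461} \approx 114.67 i$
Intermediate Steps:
$\sqrt{-13007 + q{\left(-81,-76 + 109 \right)}} = \sqrt{-13007 - 142} = \sqrt{-13149} = 3 i \sqrt{1461}$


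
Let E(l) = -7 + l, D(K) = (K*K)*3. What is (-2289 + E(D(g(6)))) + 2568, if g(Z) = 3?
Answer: 299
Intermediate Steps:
D(K) = 3*K² (D(K) = K²*3 = 3*K²)
(-2289 + E(D(g(6)))) + 2568 = (-2289 + (-7 + 3*3²)) + 2568 = (-2289 + (-7 + 3*9)) + 2568 = (-2289 + (-7 + 27)) + 2568 = (-2289 + 20) + 2568 = -2269 + 2568 = 299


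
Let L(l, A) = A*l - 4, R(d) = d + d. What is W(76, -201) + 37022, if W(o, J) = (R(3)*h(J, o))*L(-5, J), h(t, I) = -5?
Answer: 6992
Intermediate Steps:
R(d) = 2*d
L(l, A) = -4 + A*l
W(o, J) = 120 + 150*J (W(o, J) = ((2*3)*(-5))*(-4 + J*(-5)) = (6*(-5))*(-4 - 5*J) = -30*(-4 - 5*J) = 120 + 150*J)
W(76, -201) + 37022 = (120 + 150*(-201)) + 37022 = (120 - 30150) + 37022 = -30030 + 37022 = 6992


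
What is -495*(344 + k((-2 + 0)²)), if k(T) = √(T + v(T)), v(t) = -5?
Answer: -170280 - 495*I ≈ -1.7028e+5 - 495.0*I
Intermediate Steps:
k(T) = √(-5 + T) (k(T) = √(T - 5) = √(-5 + T))
-495*(344 + k((-2 + 0)²)) = -495*(344 + √(-5 + (-2 + 0)²)) = -495*(344 + √(-5 + (-2)²)) = -495*(344 + √(-5 + 4)) = -495*(344 + √(-1)) = -495*(344 + I) = -170280 - 495*I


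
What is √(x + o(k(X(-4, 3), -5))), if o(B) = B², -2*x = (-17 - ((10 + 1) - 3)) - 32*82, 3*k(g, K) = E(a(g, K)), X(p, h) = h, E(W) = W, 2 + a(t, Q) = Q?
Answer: √47878/6 ≈ 36.468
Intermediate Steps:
a(t, Q) = -2 + Q
k(g, K) = -⅔ + K/3 (k(g, K) = (-2 + K)/3 = -⅔ + K/3)
x = 2649/2 (x = -((-17 - ((10 + 1) - 3)) - 32*82)/2 = -((-17 - (11 - 3)) - 2624)/2 = -((-17 - 1*8) - 2624)/2 = -((-17 - 8) - 2624)/2 = -(-25 - 2624)/2 = -½*(-2649) = 2649/2 ≈ 1324.5)
√(x + o(k(X(-4, 3), -5))) = √(2649/2 + (-⅔ + (⅓)*(-5))²) = √(2649/2 + (-⅔ - 5/3)²) = √(2649/2 + (-7/3)²) = √(2649/2 + 49/9) = √(23939/18) = √47878/6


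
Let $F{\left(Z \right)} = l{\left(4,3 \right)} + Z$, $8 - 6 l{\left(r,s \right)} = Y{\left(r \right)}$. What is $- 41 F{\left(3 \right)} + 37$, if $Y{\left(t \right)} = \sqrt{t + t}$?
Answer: $- \frac{422}{3} + \frac{41 \sqrt{2}}{3} \approx -121.34$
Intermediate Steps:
$Y{\left(t \right)} = \sqrt{2} \sqrt{t}$ ($Y{\left(t \right)} = \sqrt{2 t} = \sqrt{2} \sqrt{t}$)
$l{\left(r,s \right)} = \frac{4}{3} - \frac{\sqrt{2} \sqrt{r}}{6}$
$F{\left(Z \right)} = \frac{4}{3} + Z - \frac{\sqrt{2}}{3}$ ($F{\left(Z \right)} = \left(\frac{4}{3} - \frac{\sqrt{2} \sqrt{4}}{6}\right) + Z = \left(\frac{4}{3} - \frac{1}{6} \sqrt{2} \cdot 2\right) + Z = \left(\frac{4}{3} - \frac{\sqrt{2}}{3}\right) + Z = \frac{4}{3} + Z - \frac{\sqrt{2}}{3}$)
$- 41 F{\left(3 \right)} + 37 = - 41 \left(\frac{4}{3} + 3 - \frac{\sqrt{2}}{3}\right) + 37 = - 41 \left(\frac{13}{3} - \frac{\sqrt{2}}{3}\right) + 37 = \left(- \frac{533}{3} + \frac{41 \sqrt{2}}{3}\right) + 37 = - \frac{422}{3} + \frac{41 \sqrt{2}}{3}$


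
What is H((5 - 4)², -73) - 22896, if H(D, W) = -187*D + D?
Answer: -23082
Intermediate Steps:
H(D, W) = -186*D
H((5 - 4)², -73) - 22896 = -186*(5 - 4)² - 22896 = -186*1² - 22896 = -186*1 - 22896 = -186 - 22896 = -23082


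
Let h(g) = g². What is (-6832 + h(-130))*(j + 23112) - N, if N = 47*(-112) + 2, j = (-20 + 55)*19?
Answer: 239392098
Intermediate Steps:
j = 665 (j = 35*19 = 665)
N = -5262 (N = -5264 + 2 = -5262)
(-6832 + h(-130))*(j + 23112) - N = (-6832 + (-130)²)*(665 + 23112) - 1*(-5262) = (-6832 + 16900)*23777 + 5262 = 10068*23777 + 5262 = 239386836 + 5262 = 239392098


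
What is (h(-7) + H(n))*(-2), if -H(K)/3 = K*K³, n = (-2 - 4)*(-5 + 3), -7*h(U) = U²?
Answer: 124430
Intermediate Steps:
h(U) = -U²/7
n = 12 (n = -6*(-2) = 12)
H(K) = -3*K⁴ (H(K) = -3*K*K³ = -3*K⁴)
(h(-7) + H(n))*(-2) = (-⅐*(-7)² - 3*12⁴)*(-2) = (-⅐*49 - 3*20736)*(-2) = (-7 - 62208)*(-2) = -62215*(-2) = 124430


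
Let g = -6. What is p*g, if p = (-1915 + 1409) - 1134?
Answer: 9840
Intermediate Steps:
p = -1640 (p = -506 - 1134 = -1640)
p*g = -1640*(-6) = 9840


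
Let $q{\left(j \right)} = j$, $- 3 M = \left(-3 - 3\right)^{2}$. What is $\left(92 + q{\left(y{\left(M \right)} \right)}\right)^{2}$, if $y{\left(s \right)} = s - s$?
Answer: $8464$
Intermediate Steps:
$M = -12$ ($M = - \frac{\left(-3 - 3\right)^{2}}{3} = - \frac{\left(-6\right)^{2}}{3} = \left(- \frac{1}{3}\right) 36 = -12$)
$y{\left(s \right)} = 0$
$\left(92 + q{\left(y{\left(M \right)} \right)}\right)^{2} = \left(92 + 0\right)^{2} = 92^{2} = 8464$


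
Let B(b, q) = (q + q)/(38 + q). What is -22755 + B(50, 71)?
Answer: -2480153/109 ≈ -22754.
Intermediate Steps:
B(b, q) = 2*q/(38 + q) (B(b, q) = (2*q)/(38 + q) = 2*q/(38 + q))
-22755 + B(50, 71) = -22755 + 2*71/(38 + 71) = -22755 + 2*71/109 = -22755 + 2*71*(1/109) = -22755 + 142/109 = -2480153/109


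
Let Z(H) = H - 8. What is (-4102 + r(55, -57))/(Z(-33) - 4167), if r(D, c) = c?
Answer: 4159/4208 ≈ 0.98836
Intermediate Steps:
Z(H) = -8 + H
(-4102 + r(55, -57))/(Z(-33) - 4167) = (-4102 - 57)/((-8 - 33) - 4167) = -4159/(-41 - 4167) = -4159/(-4208) = -4159*(-1/4208) = 4159/4208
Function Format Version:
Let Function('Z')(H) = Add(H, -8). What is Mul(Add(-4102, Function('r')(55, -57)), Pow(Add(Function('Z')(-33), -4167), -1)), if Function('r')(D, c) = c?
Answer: Rational(4159, 4208) ≈ 0.98836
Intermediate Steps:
Function('Z')(H) = Add(-8, H)
Mul(Add(-4102, Function('r')(55, -57)), Pow(Add(Function('Z')(-33), -4167), -1)) = Mul(Add(-4102, -57), Pow(Add(Add(-8, -33), -4167), -1)) = Mul(-4159, Pow(Add(-41, -4167), -1)) = Mul(-4159, Pow(-4208, -1)) = Mul(-4159, Rational(-1, 4208)) = Rational(4159, 4208)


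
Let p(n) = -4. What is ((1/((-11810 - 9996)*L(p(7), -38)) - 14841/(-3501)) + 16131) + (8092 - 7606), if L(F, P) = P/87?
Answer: 5357628605579/322336292 ≈ 16621.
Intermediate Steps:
L(F, P) = P/87 (L(F, P) = P*(1/87) = P/87)
((1/((-11810 - 9996)*L(p(7), -38)) - 14841/(-3501)) + 16131) + (8092 - 7606) = ((1/((-11810 - 9996)*(((1/87)*(-38)))) - 14841/(-3501)) + 16131) + (8092 - 7606) = ((1/((-21806)*(-38/87)) - 14841*(-1/3501)) + 16131) + 486 = ((-1/21806*(-87/38) + 1649/389) + 16131) + 486 = ((87/828628 + 1649/389) + 16131) + 486 = (1366441415/322336292 + 16131) + 486 = 5200973167667/322336292 + 486 = 5357628605579/322336292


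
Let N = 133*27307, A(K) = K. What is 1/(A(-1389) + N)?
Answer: 1/3630442 ≈ 2.7545e-7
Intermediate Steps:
N = 3631831
1/(A(-1389) + N) = 1/(-1389 + 3631831) = 1/3630442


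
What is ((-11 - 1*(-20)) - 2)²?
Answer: 49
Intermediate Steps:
((-11 - 1*(-20)) - 2)² = ((-11 + 20) - 2)² = (9 - 2)² = 7² = 49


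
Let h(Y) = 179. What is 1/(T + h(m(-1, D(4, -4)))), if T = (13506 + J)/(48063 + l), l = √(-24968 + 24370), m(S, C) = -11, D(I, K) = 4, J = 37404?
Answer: 18084621601/3256303121369 + 50910*I*√598/74894971791487 ≈ 0.0055537 + 1.6623e-8*I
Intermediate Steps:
l = I*√598 (l = √(-598) = I*√598 ≈ 24.454*I)
T = 50910/(48063 + I*√598) (T = (13506 + 37404)/(48063 + I*√598) = 50910/(48063 + I*√598) ≈ 1.0592 - 0.00053893*I)
1/(T + h(m(-1, D(4, -4)))) = 1/((2446887330/2310052567 - 50910*I*√598/2310052567) + 179) = 1/(415946296823/2310052567 - 50910*I*√598/2310052567)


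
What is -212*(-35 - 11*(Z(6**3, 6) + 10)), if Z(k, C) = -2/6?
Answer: 89888/3 ≈ 29963.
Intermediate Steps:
Z(k, C) = -1/3 (Z(k, C) = -2*1/6 = -1/3)
-212*(-35 - 11*(Z(6**3, 6) + 10)) = -212*(-35 - 11*(-1/3 + 10)) = -212*(-35 - 11*29/3) = -212*(-35 - 319/3) = -212*(-424/3) = 89888/3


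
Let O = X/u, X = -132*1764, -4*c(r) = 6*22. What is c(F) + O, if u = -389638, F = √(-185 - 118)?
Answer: -6312603/194819 ≈ -32.402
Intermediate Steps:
F = I*√303 (F = √(-303) = I*√303 ≈ 17.407*I)
c(r) = -33 (c(r) = -3*22/2 = -¼*132 = -33)
X = -232848
O = 116424/194819 (O = -232848/(-389638) = -232848*(-1/389638) = 116424/194819 ≈ 0.59760)
c(F) + O = -33 + 116424/194819 = -6312603/194819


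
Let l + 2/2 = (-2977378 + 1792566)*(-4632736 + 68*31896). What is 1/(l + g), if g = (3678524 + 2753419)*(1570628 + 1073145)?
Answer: 1/19923746525034 ≈ 5.0191e-14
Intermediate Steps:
g = 17004597240939 (g = 6431943*2643773 = 17004597240939)
l = 2919149284095 (l = -1 + (-2977378 + 1792566)*(-4632736 + 68*31896) = -1 - 1184812*(-4632736 + 2168928) = -1 - 1184812*(-2463808) = -1 + 2919149284096 = 2919149284095)
1/(l + g) = 1/(2919149284095 + 17004597240939) = 1/19923746525034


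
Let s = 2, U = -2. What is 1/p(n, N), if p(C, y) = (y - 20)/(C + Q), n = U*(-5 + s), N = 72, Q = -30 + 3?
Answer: -21/52 ≈ -0.40385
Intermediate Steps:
Q = -27
n = 6 (n = -2*(-5 + 2) = -2*(-3) = 6)
p(C, y) = (-20 + y)/(-27 + C) (p(C, y) = (y - 20)/(C - 27) = (-20 + y)/(-27 + C))
1/p(n, N) = 1/((-20 + 72)/(-27 + 6)) = 1/(52/(-21)) = 1/(-1/21*52) = 1/(-52/21) = -21/52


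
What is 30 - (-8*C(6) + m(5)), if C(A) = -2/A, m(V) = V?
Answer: 67/3 ≈ 22.333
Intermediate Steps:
30 - (-8*C(6) + m(5)) = 30 - (-(-16)/6 + 5) = 30 - (-8*(-⅓) + 5) = 30 - (8/3 + 5) = 30 - 1*23/3 = 30 - 23/3 = 67/3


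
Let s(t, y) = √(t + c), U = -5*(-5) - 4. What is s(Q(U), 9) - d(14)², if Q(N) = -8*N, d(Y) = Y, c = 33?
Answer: -196 + 3*I*√15 ≈ -196.0 + 11.619*I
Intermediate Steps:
U = 21 (U = 25 - 4 = 21)
s(t, y) = √(33 + t) (s(t, y) = √(t + 33) = √(33 + t))
s(Q(U), 9) - d(14)² = √(33 - 8*21) - 1*14² = √(33 - 168) - 1*196 = √(-135) - 196 = 3*I*√15 - 196 = -196 + 3*I*√15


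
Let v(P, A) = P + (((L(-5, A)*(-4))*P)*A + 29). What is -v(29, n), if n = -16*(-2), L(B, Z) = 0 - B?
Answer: 18502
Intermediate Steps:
L(B, Z) = -B
n = 32
v(P, A) = 29 + P - 20*A*P (v(P, A) = P + (((-1*(-5)*(-4))*P)*A + 29) = P + (((5*(-4))*P)*A + 29) = P + ((-20*P)*A + 29) = P + (-20*A*P + 29) = P + (29 - 20*A*P) = 29 + P - 20*A*P)
-v(29, n) = -(29 + 29 - 20*32*29) = -(29 + 29 - 18560) = -1*(-18502) = 18502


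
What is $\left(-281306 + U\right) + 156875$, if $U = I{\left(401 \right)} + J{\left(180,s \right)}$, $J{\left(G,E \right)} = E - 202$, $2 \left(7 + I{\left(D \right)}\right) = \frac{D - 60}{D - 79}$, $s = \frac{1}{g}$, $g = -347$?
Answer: $- \frac{27852933837}{223468} \approx -1.2464 \cdot 10^{5}$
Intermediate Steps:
$s = - \frac{1}{347}$ ($s = \frac{1}{-347} = - \frac{1}{347} \approx -0.0028818$)
$I{\left(D \right)} = -7 + \frac{-60 + D}{2 \left(-79 + D\right)}$ ($I{\left(D \right)} = -7 + \frac{\left(D - 60\right) \frac{1}{D - 79}}{2} = -7 + \frac{\left(-60 + D\right) \frac{1}{-79 + D}}{2} = -7 + \frac{\frac{1}{-79 + D} \left(-60 + D\right)}{2} = -7 + \frac{-60 + D}{2 \left(-79 + D\right)}$)
$J{\left(G,E \right)} = -202 + E$ ($J{\left(G,E \right)} = E - 202 = -202 + E$)
$U = - \frac{46587129}{223468}$ ($U = \frac{1046 - 5213}{2 \left(-79 + 401\right)} - \frac{70095}{347} = \frac{1046 - 5213}{2 \cdot 322} - \frac{70095}{347} = \frac{1}{2} \cdot \frac{1}{322} \left(-4167\right) - \frac{70095}{347} = - \frac{4167}{644} - \frac{70095}{347} = - \frac{46587129}{223468} \approx -208.47$)
$\left(-281306 + U\right) + 156875 = \left(-281306 - \frac{46587129}{223468}\right) + 156875 = - \frac{62909476337}{223468} + 156875 = - \frac{27852933837}{223468}$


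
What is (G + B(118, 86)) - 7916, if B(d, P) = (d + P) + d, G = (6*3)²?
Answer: -7270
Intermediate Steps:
G = 324 (G = 18² = 324)
B(d, P) = P + 2*d (B(d, P) = (P + d) + d = P + 2*d)
(G + B(118, 86)) - 7916 = (324 + (86 + 2*118)) - 7916 = (324 + (86 + 236)) - 7916 = (324 + 322) - 7916 = 646 - 7916 = -7270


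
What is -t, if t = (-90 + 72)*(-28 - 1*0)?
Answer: -504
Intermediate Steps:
t = 504 (t = -18*(-28 + 0) = -18*(-28) = 504)
-t = -1*504 = -504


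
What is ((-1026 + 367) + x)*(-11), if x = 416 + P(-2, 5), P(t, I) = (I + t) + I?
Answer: 2585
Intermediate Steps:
P(t, I) = t + 2*I
x = 424 (x = 416 + (-2 + 2*5) = 416 + (-2 + 10) = 416 + 8 = 424)
((-1026 + 367) + x)*(-11) = ((-1026 + 367) + 424)*(-11) = (-659 + 424)*(-11) = -235*(-11) = 2585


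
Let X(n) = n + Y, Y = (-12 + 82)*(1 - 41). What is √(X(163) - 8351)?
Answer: 2*I*√2747 ≈ 104.82*I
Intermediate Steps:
Y = -2800 (Y = 70*(-40) = -2800)
X(n) = -2800 + n (X(n) = n - 2800 = -2800 + n)
√(X(163) - 8351) = √((-2800 + 163) - 8351) = √(-2637 - 8351) = √(-10988) = 2*I*√2747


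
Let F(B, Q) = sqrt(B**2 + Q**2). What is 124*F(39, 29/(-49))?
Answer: 124*sqrt(3652762)/49 ≈ 4836.6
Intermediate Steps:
124*F(39, 29/(-49)) = 124*sqrt(39**2 + (29/(-49))**2) = 124*sqrt(1521 + (29*(-1/49))**2) = 124*sqrt(1521 + (-29/49)**2) = 124*sqrt(1521 + 841/2401) = 124*sqrt(3652762/2401) = 124*(sqrt(3652762)/49) = 124*sqrt(3652762)/49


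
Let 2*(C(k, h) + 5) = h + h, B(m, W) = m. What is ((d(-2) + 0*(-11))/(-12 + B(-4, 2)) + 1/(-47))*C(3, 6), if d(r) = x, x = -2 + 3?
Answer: -63/752 ≈ -0.083777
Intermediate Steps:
x = 1
C(k, h) = -5 + h (C(k, h) = -5 + (h + h)/2 = -5 + (2*h)/2 = -5 + h)
d(r) = 1
((d(-2) + 0*(-11))/(-12 + B(-4, 2)) + 1/(-47))*C(3, 6) = ((1 + 0*(-11))/(-12 - 4) + 1/(-47))*(-5 + 6) = ((1 + 0)/(-16) - 1/47)*1 = (1*(-1/16) - 1/47)*1 = (-1/16 - 1/47)*1 = -63/752*1 = -63/752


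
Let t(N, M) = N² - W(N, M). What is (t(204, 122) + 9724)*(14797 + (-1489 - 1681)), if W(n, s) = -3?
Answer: 596965061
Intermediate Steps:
t(N, M) = 3 + N² (t(N, M) = N² - 1*(-3) = N² + 3 = 3 + N²)
(t(204, 122) + 9724)*(14797 + (-1489 - 1681)) = ((3 + 204²) + 9724)*(14797 + (-1489 - 1681)) = ((3 + 41616) + 9724)*(14797 - 3170) = (41619 + 9724)*11627 = 51343*11627 = 596965061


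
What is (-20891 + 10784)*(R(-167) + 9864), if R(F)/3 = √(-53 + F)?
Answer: -99695448 - 60642*I*√55 ≈ -9.9695e+7 - 4.4973e+5*I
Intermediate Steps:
R(F) = 3*√(-53 + F)
(-20891 + 10784)*(R(-167) + 9864) = (-20891 + 10784)*(3*√(-53 - 167) + 9864) = -10107*(3*√(-220) + 9864) = -10107*(3*(2*I*√55) + 9864) = -10107*(6*I*√55 + 9864) = -10107*(9864 + 6*I*√55) = -99695448 - 60642*I*√55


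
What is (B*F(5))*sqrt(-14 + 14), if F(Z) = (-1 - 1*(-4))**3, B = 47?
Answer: 0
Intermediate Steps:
F(Z) = 27 (F(Z) = (-1 + 4)**3 = 3**3 = 27)
(B*F(5))*sqrt(-14 + 14) = (47*27)*sqrt(-14 + 14) = 1269*sqrt(0) = 1269*0 = 0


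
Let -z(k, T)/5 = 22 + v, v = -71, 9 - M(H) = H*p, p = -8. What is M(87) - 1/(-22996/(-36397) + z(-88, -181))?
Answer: 6302847608/8940261 ≈ 705.00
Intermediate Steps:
M(H) = 9 + 8*H (M(H) = 9 - H*(-8) = 9 - (-8)*H = 9 + 8*H)
z(k, T) = 245 (z(k, T) = -5*(22 - 71) = -5*(-49) = 245)
M(87) - 1/(-22996/(-36397) + z(-88, -181)) = (9 + 8*87) - 1/(-22996/(-36397) + 245) = (9 + 696) - 1/(-22996*(-1/36397) + 245) = 705 - 1/(22996/36397 + 245) = 705 - 1/8940261/36397 = 705 - 1*36397/8940261 = 705 - 36397/8940261 = 6302847608/8940261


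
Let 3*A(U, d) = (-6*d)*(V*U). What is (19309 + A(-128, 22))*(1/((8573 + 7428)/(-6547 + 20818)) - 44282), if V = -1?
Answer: -9690729084447/16001 ≈ -6.0563e+8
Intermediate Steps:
A(U, d) = 2*U*d (A(U, d) = ((-6*d)*(-U))/3 = (6*U*d)/3 = 2*U*d)
(19309 + A(-128, 22))*(1/((8573 + 7428)/(-6547 + 20818)) - 44282) = (19309 + 2*(-128)*22)*(1/((8573 + 7428)/(-6547 + 20818)) - 44282) = (19309 - 5632)*(1/(16001/14271) - 44282) = 13677*(1/(16001*(1/14271)) - 44282) = 13677*(1/(16001/14271) - 44282) = 13677*(14271/16001 - 44282) = 13677*(-708542011/16001) = -9690729084447/16001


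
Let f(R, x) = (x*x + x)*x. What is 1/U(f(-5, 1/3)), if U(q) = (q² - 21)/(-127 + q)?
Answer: 92475/15293 ≈ 6.0469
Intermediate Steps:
f(R, x) = x*(x + x²) (f(R, x) = (x² + x)*x = (x + x²)*x = x*(x + x²))
U(q) = (-21 + q²)/(-127 + q)
1/U(f(-5, 1/3)) = 1/((-21 + ((1/3)²*(1 + 1/3))²)/(-127 + (1/3)²*(1 + 1/3))) = 1/((-21 + ((⅓)²*(1 + ⅓))²)/(-127 + (⅓)²*(1 + ⅓))) = 1/((-21 + ((⅑)*(4/3))²)/(-127 + (⅑)*(4/3))) = 1/((-21 + (4/27)²)/(-127 + 4/27)) = 1/((-21 + 16/729)/(-3425/27)) = 1/(-27/3425*(-15293/729)) = 1/(15293/92475) = 92475/15293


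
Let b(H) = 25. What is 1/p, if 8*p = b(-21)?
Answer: 8/25 ≈ 0.32000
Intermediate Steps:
p = 25/8 (p = (1/8)*25 = 25/8 ≈ 3.1250)
1/p = 1/(25/8) = 8/25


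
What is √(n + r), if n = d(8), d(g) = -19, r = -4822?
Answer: I*√4841 ≈ 69.577*I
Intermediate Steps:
n = -19
√(n + r) = √(-19 - 4822) = √(-4841) = I*√4841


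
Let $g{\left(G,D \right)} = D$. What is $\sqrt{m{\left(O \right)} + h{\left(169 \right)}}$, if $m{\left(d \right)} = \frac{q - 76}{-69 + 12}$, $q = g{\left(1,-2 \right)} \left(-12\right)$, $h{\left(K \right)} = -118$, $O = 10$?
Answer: $\frac{i \sqrt{380418}}{57} \approx 10.821 i$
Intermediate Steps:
$q = 24$ ($q = \left(-2\right) \left(-12\right) = 24$)
$m{\left(d \right)} = \frac{52}{57}$ ($m{\left(d \right)} = \frac{24 - 76}{-69 + 12} = - \frac{52}{-57} = \left(-52\right) \left(- \frac{1}{57}\right) = \frac{52}{57}$)
$\sqrt{m{\left(O \right)} + h{\left(169 \right)}} = \sqrt{\frac{52}{57} - 118} = \sqrt{- \frac{6674}{57}} = \frac{i \sqrt{380418}}{57}$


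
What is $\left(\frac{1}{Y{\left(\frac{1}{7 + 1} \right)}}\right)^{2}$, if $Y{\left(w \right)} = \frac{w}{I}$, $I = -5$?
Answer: $1600$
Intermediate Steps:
$Y{\left(w \right)} = - \frac{w}{5}$ ($Y{\left(w \right)} = \frac{w}{-5} = w \left(- \frac{1}{5}\right) = - \frac{w}{5}$)
$\left(\frac{1}{Y{\left(\frac{1}{7 + 1} \right)}}\right)^{2} = \left(\frac{1}{\left(- \frac{1}{5}\right) \frac{1}{7 + 1}}\right)^{2} = \left(\frac{1}{\left(- \frac{1}{5}\right) \frac{1}{8}}\right)^{2} = \left(\frac{1}{- \frac{1}{40}}\right)^{2} = \left(-40\right)^{2} = 1600$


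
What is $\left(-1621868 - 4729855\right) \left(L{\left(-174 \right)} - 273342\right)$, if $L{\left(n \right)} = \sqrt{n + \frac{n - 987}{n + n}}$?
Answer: $1736192668266 - \frac{6351723 i \sqrt{574113}}{58} \approx 1.7362 \cdot 10^{12} - 8.2978 \cdot 10^{7} i$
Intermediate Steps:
$L{\left(n \right)} = \sqrt{n + \frac{-987 + n}{2 n}}$
$\left(-1621868 - 4729855\right) \left(L{\left(-174 \right)} - 273342\right) = \left(-1621868 - 4729855\right) \left(\frac{\sqrt{2 - \frac{1974}{-174} + 4 \left(-174\right)}}{2} - 273342\right) = - 6351723 \left(\frac{\sqrt{2 - - \frac{329}{29} - 696}}{2} - 273342\right) = - 6351723 \left(\frac{\sqrt{2 + \frac{329}{29} - 696}}{2} - 273342\right) = - 6351723 \left(\frac{\sqrt{- \frac{19797}{29}}}{2} - 273342\right) = - 6351723 \left(\frac{\frac{1}{29} i \sqrt{574113}}{2} - 273342\right) = - 6351723 \left(\frac{i \sqrt{574113}}{58} - 273342\right) = - 6351723 \left(-273342 + \frac{i \sqrt{574113}}{58}\right) = 1736192668266 - \frac{6351723 i \sqrt{574113}}{58}$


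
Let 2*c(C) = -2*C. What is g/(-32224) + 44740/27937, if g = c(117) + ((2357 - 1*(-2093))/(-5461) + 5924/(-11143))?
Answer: 87931515931449265/54781450049950624 ≈ 1.6051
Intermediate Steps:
c(C) = -C (c(C) = (-2*C)/2 = -C)
g = -7201612305/60851923 (g = -1*117 + ((2357 - 1*(-2093))/(-5461) + 5924/(-11143)) = -117 + ((2357 + 2093)*(-1/5461) + 5924*(-1/11143)) = -117 + (4450*(-1/5461) - 5924/11143) = -117 + (-4450/5461 - 5924/11143) = -117 - 81937314/60851923 = -7201612305/60851923 ≈ -118.35)
g/(-32224) + 44740/27937 = -7201612305/60851923/(-32224) + 44740/27937 = -7201612305/60851923*(-1/32224) + 44740*(1/27937) = 7201612305/1960892366752 + 44740/27937 = 87931515931449265/54781450049950624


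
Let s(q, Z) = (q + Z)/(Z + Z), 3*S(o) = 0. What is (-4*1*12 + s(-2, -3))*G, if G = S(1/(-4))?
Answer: 0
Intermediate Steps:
S(o) = 0 (S(o) = (1/3)*0 = 0)
G = 0
s(q, Z) = (Z + q)/(2*Z) (s(q, Z) = (Z + q)/((2*Z)) = (Z + q)*(1/(2*Z)) = (Z + q)/(2*Z))
(-4*1*12 + s(-2, -3))*G = (-4*1*12 + (1/2)*(-3 - 2)/(-3))*0 = (-4*12 + (1/2)*(-1/3)*(-5))*0 = (-48 + 5/6)*0 = -283/6*0 = 0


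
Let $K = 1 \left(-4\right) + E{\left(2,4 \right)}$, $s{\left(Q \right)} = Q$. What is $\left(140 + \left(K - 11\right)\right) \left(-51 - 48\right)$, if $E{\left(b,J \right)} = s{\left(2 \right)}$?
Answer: $-12573$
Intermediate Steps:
$E{\left(b,J \right)} = 2$
$K = -2$ ($K = 1 \left(-4\right) + 2 = -4 + 2 = -2$)
$\left(140 + \left(K - 11\right)\right) \left(-51 - 48\right) = \left(140 - 13\right) \left(-51 - 48\right) = 127 \left(-99\right) = -12573$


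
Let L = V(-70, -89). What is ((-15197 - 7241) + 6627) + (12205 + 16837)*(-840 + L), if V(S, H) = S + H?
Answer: -29028769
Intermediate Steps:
V(S, H) = H + S
L = -159 (L = -89 - 70 = -159)
((-15197 - 7241) + 6627) + (12205 + 16837)*(-840 + L) = ((-15197 - 7241) + 6627) + (12205 + 16837)*(-840 - 159) = (-22438 + 6627) + 29042*(-999) = -15811 - 29012958 = -29028769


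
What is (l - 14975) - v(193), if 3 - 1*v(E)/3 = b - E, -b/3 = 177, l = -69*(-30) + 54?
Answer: -15032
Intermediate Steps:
l = 2124 (l = 2070 + 54 = 2124)
b = -531 (b = -3*177 = -531)
v(E) = 1602 + 3*E (v(E) = 9 - 3*(-531 - E) = 9 + (1593 + 3*E) = 1602 + 3*E)
(l - 14975) - v(193) = (2124 - 14975) - (1602 + 3*193) = -12851 - (1602 + 579) = -12851 - 1*2181 = -12851 - 2181 = -15032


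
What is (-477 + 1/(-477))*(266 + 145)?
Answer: -31171610/159 ≈ -1.9605e+5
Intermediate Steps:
(-477 + 1/(-477))*(266 + 145) = (-477 - 1/477)*411 = -227530/477*411 = -31171610/159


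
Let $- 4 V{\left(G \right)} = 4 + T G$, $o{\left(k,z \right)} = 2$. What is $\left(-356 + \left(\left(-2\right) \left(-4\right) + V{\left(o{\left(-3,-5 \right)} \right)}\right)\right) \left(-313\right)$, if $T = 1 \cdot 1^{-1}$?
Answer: $\frac{218787}{2} \approx 1.0939 \cdot 10^{5}$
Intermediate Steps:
$T = 1$ ($T = 1 \cdot 1 = 1$)
$V{\left(G \right)} = -1 - \frac{G}{4}$ ($V{\left(G \right)} = - \frac{4 + 1 G}{4} = - \frac{4 + G}{4} = -1 - \frac{G}{4}$)
$\left(-356 + \left(\left(-2\right) \left(-4\right) + V{\left(o{\left(-3,-5 \right)} \right)}\right)\right) \left(-313\right) = \left(-356 - - \frac{13}{2}\right) \left(-313\right) = \left(-356 + \left(8 - \frac{3}{2}\right)\right) \left(-313\right) = \left(-356 + \frac{13}{2}\right) \left(-313\right) = \left(- \frac{699}{2}\right) \left(-313\right) = \frac{218787}{2}$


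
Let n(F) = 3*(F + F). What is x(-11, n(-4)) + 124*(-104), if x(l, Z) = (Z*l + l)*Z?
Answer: -18968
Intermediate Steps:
n(F) = 6*F (n(F) = 3*(2*F) = 6*F)
x(l, Z) = Z*(l + Z*l) (x(l, Z) = (l + Z*l)*Z = Z*(l + Z*l))
x(-11, n(-4)) + 124*(-104) = (6*(-4))*(-11)*(1 + 6*(-4)) + 124*(-104) = -24*(-11)*(1 - 24) - 12896 = -24*(-11)*(-23) - 12896 = -6072 - 12896 = -18968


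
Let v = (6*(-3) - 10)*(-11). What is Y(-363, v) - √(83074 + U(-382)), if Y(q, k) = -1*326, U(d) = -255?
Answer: -326 - √82819 ≈ -613.78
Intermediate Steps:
v = 308 (v = (-18 - 10)*(-11) = -28*(-11) = 308)
Y(q, k) = -326
Y(-363, v) - √(83074 + U(-382)) = -326 - √(83074 - 255) = -326 - √82819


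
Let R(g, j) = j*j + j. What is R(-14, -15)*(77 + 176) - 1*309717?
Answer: -256587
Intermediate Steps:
R(g, j) = j + j² (R(g, j) = j² + j = j + j²)
R(-14, -15)*(77 + 176) - 1*309717 = (-15*(1 - 15))*(77 + 176) - 1*309717 = -15*(-14)*253 - 309717 = 210*253 - 309717 = 53130 - 309717 = -256587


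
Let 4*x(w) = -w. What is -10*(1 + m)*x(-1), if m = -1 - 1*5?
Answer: 25/2 ≈ 12.500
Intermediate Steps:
x(w) = -w/4 (x(w) = (-w)/4 = -w/4)
m = -6 (m = -1 - 5 = -6)
-10*(1 + m)*x(-1) = -10*(1 - 6)*(-¼*(-1)) = -(-50)/4 = -10*(-5/4) = 25/2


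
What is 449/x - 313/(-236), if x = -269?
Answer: -21767/63484 ≈ -0.34287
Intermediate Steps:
449/x - 313/(-236) = 449/(-269) - 313/(-236) = 449*(-1/269) - 313*(-1/236) = -449/269 + 313/236 = -21767/63484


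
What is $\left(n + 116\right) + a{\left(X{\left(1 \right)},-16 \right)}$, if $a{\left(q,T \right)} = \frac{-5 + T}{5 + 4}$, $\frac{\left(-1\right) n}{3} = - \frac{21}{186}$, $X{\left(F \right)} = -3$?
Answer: $\frac{21205}{186} \approx 114.01$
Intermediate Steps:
$n = \frac{21}{62}$ ($n = - 3 \left(- \frac{21}{186}\right) = - 3 \left(\left(-21\right) \frac{1}{186}\right) = \left(-3\right) \left(- \frac{7}{62}\right) = \frac{21}{62} \approx 0.33871$)
$a{\left(q,T \right)} = - \frac{5}{9} + \frac{T}{9}$ ($a{\left(q,T \right)} = \frac{-5 + T}{9} = \left(-5 + T\right) \frac{1}{9} = - \frac{5}{9} + \frac{T}{9}$)
$\left(n + 116\right) + a{\left(X{\left(1 \right)},-16 \right)} = \left(\frac{21}{62} + 116\right) + \left(- \frac{5}{9} + \frac{1}{9} \left(-16\right)\right) = \frac{7213}{62} - \frac{7}{3} = \frac{21205}{186}$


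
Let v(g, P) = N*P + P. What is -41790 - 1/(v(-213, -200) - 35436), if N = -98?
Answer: -670144439/16036 ≈ -41790.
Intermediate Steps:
v(g, P) = -97*P (v(g, P) = -98*P + P = -97*P)
-41790 - 1/(v(-213, -200) - 35436) = -41790 - 1/(-97*(-200) - 35436) = -41790 - 1/(19400 - 35436) = -41790 - 1/(-16036) = -41790 - 1*(-1/16036) = -41790 + 1/16036 = -670144439/16036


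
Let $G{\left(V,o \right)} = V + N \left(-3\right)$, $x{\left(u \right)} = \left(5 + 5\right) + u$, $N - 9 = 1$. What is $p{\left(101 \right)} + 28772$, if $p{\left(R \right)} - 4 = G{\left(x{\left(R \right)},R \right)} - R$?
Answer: $28756$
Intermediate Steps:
$N = 10$ ($N = 9 + 1 = 10$)
$x{\left(u \right)} = 10 + u$
$G{\left(V,o \right)} = -30 + V$ ($G{\left(V,o \right)} = V + 10 \left(-3\right) = V - 30 = -30 + V$)
$p{\left(R \right)} = -16$ ($p{\left(R \right)} = 4 + \left(\left(-30 + \left(10 + R\right)\right) - R\right) = 4 + \left(\left(-20 + R\right) - R\right) = 4 - 20 = -16$)
$p{\left(101 \right)} + 28772 = -16 + 28772 = 28756$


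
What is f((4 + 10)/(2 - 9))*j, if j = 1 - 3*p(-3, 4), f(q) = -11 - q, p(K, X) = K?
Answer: -90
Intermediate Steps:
j = 10 (j = 1 - 3*(-3) = 1 + 9 = 10)
f((4 + 10)/(2 - 9))*j = (-11 - (4 + 10)/(2 - 9))*10 = (-11 - 14/(-7))*10 = (-11 - 14*(-1)/7)*10 = (-11 - 1*(-2))*10 = (-11 + 2)*10 = -9*10 = -90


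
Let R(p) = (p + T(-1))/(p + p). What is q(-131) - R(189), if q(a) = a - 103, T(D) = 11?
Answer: -44326/189 ≈ -234.53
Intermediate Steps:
q(a) = -103 + a
R(p) = (11 + p)/(2*p) (R(p) = (p + 11)/(p + p) = (11 + p)/((2*p)) = (11 + p)*(1/(2*p)) = (11 + p)/(2*p))
q(-131) - R(189) = (-103 - 131) - (11 + 189)/(2*189) = -234 - 200/(2*189) = -234 - 1*100/189 = -234 - 100/189 = -44326/189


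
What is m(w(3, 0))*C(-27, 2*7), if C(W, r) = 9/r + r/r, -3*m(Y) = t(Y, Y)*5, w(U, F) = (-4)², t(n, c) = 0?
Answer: 0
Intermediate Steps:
w(U, F) = 16
m(Y) = 0 (m(Y) = -0*5 = -⅓*0 = 0)
C(W, r) = 1 + 9/r (C(W, r) = 9/r + 1 = 1 + 9/r)
m(w(3, 0))*C(-27, 2*7) = 0*((9 + 2*7)/((2*7))) = 0*((9 + 14)/14) = 0*((1/14)*23) = 0*(23/14) = 0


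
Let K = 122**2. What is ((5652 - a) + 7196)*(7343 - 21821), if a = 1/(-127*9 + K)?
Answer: -2556009345426/13741 ≈ -1.8601e+8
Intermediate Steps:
K = 14884
a = 1/13741 (a = 1/(-127*9 + 14884) = 1/(-1143 + 14884) = 1/13741 ≈ 7.2775e-5)
((5652 - a) + 7196)*(7343 - 21821) = ((5652 - 1*1/13741) + 7196)*(7343 - 21821) = ((5652 - 1/13741) + 7196)*(-14478) = (77664131/13741 + 7196)*(-14478) = (176544367/13741)*(-14478) = -2556009345426/13741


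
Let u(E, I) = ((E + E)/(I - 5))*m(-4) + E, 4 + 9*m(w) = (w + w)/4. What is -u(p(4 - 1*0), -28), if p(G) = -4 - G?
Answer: 824/99 ≈ 8.3232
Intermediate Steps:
m(w) = -4/9 + w/18 (m(w) = -4/9 + ((w + w)/4)/9 = -4/9 + ((2*w)*(¼))/9 = -4/9 + (w/2)/9 = -4/9 + w/18)
u(E, I) = E - 4*E/(3*(-5 + I)) (u(E, I) = ((E + E)/(I - 5))*(-4/9 + (1/18)*(-4)) + E = ((2*E)/(-5 + I))*(-4/9 - 2/9) + E = (2*E/(-5 + I))*(-⅔) + E = -4*E/(3*(-5 + I)) + E = E - 4*E/(3*(-5 + I)))
-u(p(4 - 1*0), -28) = -(-4 - (4 - 1*0))*(-19 + 3*(-28))/(3*(-5 - 28)) = -(-4 - (4 + 0))*(-19 - 84)/(3*(-33)) = -(-4 - 1*4)*(-1)*(-103)/(3*33) = -(-4 - 4)*(-1)*(-103)/(3*33) = -(-8)*(-1)*(-103)/(3*33) = -1*(-824/99) = 824/99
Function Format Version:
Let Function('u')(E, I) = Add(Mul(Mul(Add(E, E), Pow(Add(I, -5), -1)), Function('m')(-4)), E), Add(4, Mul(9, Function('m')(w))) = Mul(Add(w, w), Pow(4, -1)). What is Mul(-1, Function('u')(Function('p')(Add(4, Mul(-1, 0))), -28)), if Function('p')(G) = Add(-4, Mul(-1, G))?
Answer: Rational(824, 99) ≈ 8.3232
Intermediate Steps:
Function('m')(w) = Add(Rational(-4, 9), Mul(Rational(1, 18), w)) (Function('m')(w) = Add(Rational(-4, 9), Mul(Rational(1, 9), Mul(Add(w, w), Pow(4, -1)))) = Add(Rational(-4, 9), Mul(Rational(1, 9), Mul(Mul(2, w), Rational(1, 4)))) = Add(Rational(-4, 9), Mul(Rational(1, 9), Mul(Rational(1, 2), w))) = Add(Rational(-4, 9), Mul(Rational(1, 18), w)))
Function('u')(E, I) = Add(E, Mul(Rational(-4, 3), E, Pow(Add(-5, I), -1))) (Function('u')(E, I) = Add(Mul(Mul(Add(E, E), Pow(Add(I, -5), -1)), Add(Rational(-4, 9), Mul(Rational(1, 18), -4))), E) = Add(Mul(Mul(Mul(2, E), Pow(Add(-5, I), -1)), Add(Rational(-4, 9), Rational(-2, 9))), E) = Add(Mul(Mul(2, E, Pow(Add(-5, I), -1)), Rational(-2, 3)), E) = Add(Mul(Rational(-4, 3), E, Pow(Add(-5, I), -1)), E) = Add(E, Mul(Rational(-4, 3), E, Pow(Add(-5, I), -1))))
Mul(-1, Function('u')(Function('p')(Add(4, Mul(-1, 0))), -28)) = Mul(-1, Mul(Rational(1, 3), Add(-4, Mul(-1, Add(4, Mul(-1, 0)))), Pow(Add(-5, -28), -1), Add(-19, Mul(3, -28)))) = Mul(-1, Mul(Rational(1, 3), Add(-4, Mul(-1, Add(4, 0))), Pow(-33, -1), Add(-19, -84))) = Mul(-1, Mul(Rational(1, 3), Add(-4, Mul(-1, 4)), Rational(-1, 33), -103)) = Mul(-1, Mul(Rational(1, 3), Add(-4, -4), Rational(-1, 33), -103)) = Mul(-1, Mul(Rational(1, 3), -8, Rational(-1, 33), -103)) = Mul(-1, Rational(-824, 99)) = Rational(824, 99)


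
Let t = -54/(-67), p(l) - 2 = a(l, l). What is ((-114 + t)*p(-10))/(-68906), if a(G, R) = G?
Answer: -30336/2308351 ≈ -0.013142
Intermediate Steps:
p(l) = 2 + l
t = 54/67 (t = -54*(-1/67) = 54/67 ≈ 0.80597)
((-114 + t)*p(-10))/(-68906) = ((-114 + 54/67)*(2 - 10))/(-68906) = -7584/67*(-8)*(-1/68906) = (60672/67)*(-1/68906) = -30336/2308351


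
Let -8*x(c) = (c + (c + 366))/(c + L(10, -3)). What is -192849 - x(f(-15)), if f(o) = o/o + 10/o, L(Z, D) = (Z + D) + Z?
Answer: -20056021/104 ≈ -1.9285e+5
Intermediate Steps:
L(Z, D) = D + 2*Z (L(Z, D) = (D + Z) + Z = D + 2*Z)
f(o) = 1 + 10/o
x(c) = -(366 + 2*c)/(8*(17 + c)) (x(c) = -(c + (c + 366))/(8*(c + (-3 + 2*10))) = -(c + (366 + c))/(8*(c + (-3 + 20))) = -(366 + 2*c)/(8*(c + 17)) = -(366 + 2*c)/(8*(17 + c)))
-192849 - x(f(-15)) = -192849 - (-183 - (10 - 15)/(-15))/(4*(17 + (10 - 15)/(-15))) = -192849 - (-183 - (-1)*(-5)/15)/(4*(17 - 1/15*(-5))) = -192849 - (-183 - 1*⅓)/(4*(17 + ⅓)) = -192849 - (-183 - ⅓)/(4*52/3) = -192849 - 3*(-550)/(4*52*3) = -192849 - 1*(-275/104) = -192849 + 275/104 = -20056021/104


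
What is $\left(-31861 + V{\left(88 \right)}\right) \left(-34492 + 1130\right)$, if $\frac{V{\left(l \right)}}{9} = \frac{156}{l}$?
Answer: $\frac{11686558471}{11} \approx 1.0624 \cdot 10^{9}$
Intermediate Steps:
$V{\left(l \right)} = \frac{1404}{l}$ ($V{\left(l \right)} = 9 \frac{156}{l} = \frac{1404}{l}$)
$\left(-31861 + V{\left(88 \right)}\right) \left(-34492 + 1130\right) = \left(-31861 + \frac{1404}{88}\right) \left(-34492 + 1130\right) = \left(-31861 + 1404 \cdot \frac{1}{88}\right) \left(-33362\right) = \left(-31861 + \frac{351}{22}\right) \left(-33362\right) = \left(- \frac{700591}{22}\right) \left(-33362\right) = \frac{11686558471}{11}$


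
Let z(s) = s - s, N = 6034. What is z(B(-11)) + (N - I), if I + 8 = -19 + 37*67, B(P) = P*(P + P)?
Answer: 3582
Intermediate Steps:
B(P) = 2*P**2 (B(P) = P*(2*P) = 2*P**2)
I = 2452 (I = -8 + (-19 + 37*67) = -8 + (-19 + 2479) = -8 + 2460 = 2452)
z(s) = 0
z(B(-11)) + (N - I) = 0 + (6034 - 1*2452) = 0 + (6034 - 2452) = 0 + 3582 = 3582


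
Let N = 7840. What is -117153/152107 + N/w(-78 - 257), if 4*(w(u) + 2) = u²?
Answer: -1196640383/2438427317 ≈ -0.49074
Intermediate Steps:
w(u) = -2 + u²/4
-117153/152107 + N/w(-78 - 257) = -117153/152107 + 7840/(-2 + (-78 - 257)²/4) = -117153*1/152107 + 7840/(-2 + (¼)*(-335)²) = -117153/152107 + 7840/(-2 + (¼)*112225) = -117153/152107 + 7840/(-2 + 112225/4) = -117153/152107 + 7840/(112217/4) = -117153/152107 + 7840*(4/112217) = -117153/152107 + 4480/16031 = -1196640383/2438427317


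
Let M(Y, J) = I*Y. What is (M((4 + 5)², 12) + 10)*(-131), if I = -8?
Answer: 83578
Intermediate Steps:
M(Y, J) = -8*Y
(M((4 + 5)², 12) + 10)*(-131) = (-8*(4 + 5)² + 10)*(-131) = (-8*9² + 10)*(-131) = (-8*81 + 10)*(-131) = (-648 + 10)*(-131) = -638*(-131) = 83578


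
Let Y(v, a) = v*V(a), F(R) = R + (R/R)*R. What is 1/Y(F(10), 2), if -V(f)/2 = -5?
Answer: 1/200 ≈ 0.0050000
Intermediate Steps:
V(f) = 10 (V(f) = -2*(-5) = 10)
F(R) = 2*R (F(R) = R + 1*R = R + R = 2*R)
Y(v, a) = 10*v (Y(v, a) = v*10 = 10*v)
1/Y(F(10), 2) = 1/(10*(2*10)) = 1/(10*20) = 1/200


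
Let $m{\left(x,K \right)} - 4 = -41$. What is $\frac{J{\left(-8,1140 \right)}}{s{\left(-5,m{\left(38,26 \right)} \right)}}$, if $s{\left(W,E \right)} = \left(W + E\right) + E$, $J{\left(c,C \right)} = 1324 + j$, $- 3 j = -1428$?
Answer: $- \frac{1800}{79} \approx -22.785$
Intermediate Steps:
$j = 476$ ($j = \left(- \frac{1}{3}\right) \left(-1428\right) = 476$)
$m{\left(x,K \right)} = -37$ ($m{\left(x,K \right)} = 4 - 41 = -37$)
$J{\left(c,C \right)} = 1800$ ($J{\left(c,C \right)} = 1324 + 476 = 1800$)
$s{\left(W,E \right)} = W + 2 E$ ($s{\left(W,E \right)} = \left(E + W\right) + E = W + 2 E$)
$\frac{J{\left(-8,1140 \right)}}{s{\left(-5,m{\left(38,26 \right)} \right)}} = \frac{1800}{-5 + 2 \left(-37\right)} = \frac{1800}{-5 - 74} = \frac{1800}{-79} = 1800 \left(- \frac{1}{79}\right) = - \frac{1800}{79}$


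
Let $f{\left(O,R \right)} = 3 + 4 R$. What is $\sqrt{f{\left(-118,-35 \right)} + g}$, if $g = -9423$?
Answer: $2 i \sqrt{2390} \approx 97.775 i$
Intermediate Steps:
$\sqrt{f{\left(-118,-35 \right)} + g} = \sqrt{\left(3 + 4 \left(-35\right)\right) - 9423} = \sqrt{\left(3 - 140\right) - 9423} = \sqrt{-137 - 9423} = \sqrt{-9560} = 2 i \sqrt{2390}$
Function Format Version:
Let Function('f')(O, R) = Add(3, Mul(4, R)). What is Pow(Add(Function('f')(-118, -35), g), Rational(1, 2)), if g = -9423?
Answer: Mul(2, I, Pow(2390, Rational(1, 2))) ≈ Mul(97.775, I)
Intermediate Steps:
Pow(Add(Function('f')(-118, -35), g), Rational(1, 2)) = Pow(Add(Add(3, Mul(4, -35)), -9423), Rational(1, 2)) = Pow(Add(Add(3, -140), -9423), Rational(1, 2)) = Pow(Add(-137, -9423), Rational(1, 2)) = Pow(-9560, Rational(1, 2)) = Mul(2, I, Pow(2390, Rational(1, 2)))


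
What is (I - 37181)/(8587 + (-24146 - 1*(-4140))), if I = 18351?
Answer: 18830/11419 ≈ 1.6490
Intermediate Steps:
(I - 37181)/(8587 + (-24146 - 1*(-4140))) = (18351 - 37181)/(8587 + (-24146 - 1*(-4140))) = -18830/(8587 + (-24146 + 4140)) = -18830/(8587 - 20006) = -18830/(-11419) = -18830*(-1/11419) = 18830/11419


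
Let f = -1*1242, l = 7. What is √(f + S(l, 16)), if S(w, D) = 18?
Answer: 6*I*√34 ≈ 34.986*I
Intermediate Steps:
f = -1242
√(f + S(l, 16)) = √(-1242 + 18) = √(-1224) = 6*I*√34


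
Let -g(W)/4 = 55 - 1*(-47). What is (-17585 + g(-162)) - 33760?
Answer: -51753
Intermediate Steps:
g(W) = -408 (g(W) = -4*(55 - 1*(-47)) = -4*(55 + 47) = -4*102 = -408)
(-17585 + g(-162)) - 33760 = (-17585 - 408) - 33760 = -17993 - 33760 = -51753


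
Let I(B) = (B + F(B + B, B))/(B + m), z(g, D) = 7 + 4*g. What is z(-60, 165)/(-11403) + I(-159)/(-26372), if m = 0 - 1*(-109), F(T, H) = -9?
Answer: 38164762/1879499475 ≈ 0.020306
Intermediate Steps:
m = 109 (m = 0 + 109 = 109)
I(B) = (-9 + B)/(109 + B) (I(B) = (B - 9)/(B + 109) = (-9 + B)/(109 + B))
z(-60, 165)/(-11403) + I(-159)/(-26372) = (7 + 4*(-60))/(-11403) + ((-9 - 159)/(109 - 159))/(-26372) = (7 - 240)*(-1/11403) + (-168/(-50))*(-1/26372) = -233*(-1/11403) - 1/50*(-168)*(-1/26372) = 233/11403 + (84/25)*(-1/26372) = 233/11403 - 21/164825 = 38164762/1879499475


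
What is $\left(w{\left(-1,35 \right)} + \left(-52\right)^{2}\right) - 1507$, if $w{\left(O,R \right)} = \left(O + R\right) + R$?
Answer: $1266$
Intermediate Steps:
$w{\left(O,R \right)} = O + 2 R$
$\left(w{\left(-1,35 \right)} + \left(-52\right)^{2}\right) - 1507 = \left(\left(-1 + 2 \cdot 35\right) + \left(-52\right)^{2}\right) - 1507 = \left(\left(-1 + 70\right) + 2704\right) - 1507 = \left(69 + 2704\right) - 1507 = 2773 - 1507 = 1266$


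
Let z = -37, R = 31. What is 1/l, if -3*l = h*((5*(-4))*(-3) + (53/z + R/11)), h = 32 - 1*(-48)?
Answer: -407/666240 ≈ -0.00061089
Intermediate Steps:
h = 80 (h = 32 + 48 = 80)
l = -666240/407 (l = -80*((5*(-4))*(-3) + (53/(-37) + 31/11))/3 = -80*(-20*(-3) + (53*(-1/37) + 31*(1/11)))/3 = -80*(60 + (-53/37 + 31/11))/3 = -80*(60 + 564/407)/3 = -80*24984/(3*407) = -⅓*1998720/407 = -666240/407 ≈ -1637.0)
1/l = 1/(-666240/407) = -407/666240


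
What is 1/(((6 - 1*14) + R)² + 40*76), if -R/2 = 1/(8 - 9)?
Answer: 1/3076 ≈ 0.00032510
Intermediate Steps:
R = 2 (R = -2/(8 - 9) = -2/(-1) = -2*(-1) = 2)
1/(((6 - 1*14) + R)² + 40*76) = 1/(((6 - 1*14) + 2)² + 40*76) = 1/(((6 - 14) + 2)² + 3040) = 1/((-8 + 2)² + 3040) = 1/((-6)² + 3040) = 1/(36 + 3040) = 1/3076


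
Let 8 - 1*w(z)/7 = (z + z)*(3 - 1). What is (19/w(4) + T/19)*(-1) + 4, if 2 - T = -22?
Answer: 3273/1064 ≈ 3.0761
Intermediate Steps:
T = 24 (T = 2 - 1*(-22) = 2 + 22 = 24)
w(z) = 56 - 28*z (w(z) = 56 - 7*(z + z)*(3 - 1) = 56 - 7*2*z*2 = 56 - 28*z)
(19/w(4) + T/19)*(-1) + 4 = (19/(56 - 28*4) + 24/19)*(-1) + 4 = (19/(56 - 112) + 24*(1/19))*(-1) + 4 = (19/(-56) + 24/19)*(-1) + 4 = (19*(-1/56) + 24/19)*(-1) + 4 = (-19/56 + 24/19)*(-1) + 4 = (983/1064)*(-1) + 4 = -983/1064 + 4 = 3273/1064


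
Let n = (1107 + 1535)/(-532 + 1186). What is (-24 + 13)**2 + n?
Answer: 40888/327 ≈ 125.04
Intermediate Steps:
n = 1321/327 (n = 2642/654 = 2642*(1/654) = 1321/327 ≈ 4.0398)
(-24 + 13)**2 + n = (-24 + 13)**2 + 1321/327 = (-11)**2 + 1321/327 = 121 + 1321/327 = 40888/327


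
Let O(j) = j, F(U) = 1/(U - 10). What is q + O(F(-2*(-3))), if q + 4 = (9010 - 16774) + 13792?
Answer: 24095/4 ≈ 6023.8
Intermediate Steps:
F(U) = 1/(-10 + U)
q = 6024 (q = -4 + ((9010 - 16774) + 13792) = -4 + (-7764 + 13792) = -4 + 6028 = 6024)
q + O(F(-2*(-3))) = 6024 + 1/(-10 - 2*(-3)) = 6024 + 1/(-10 + 6) = 6024 + 1/(-4) = 6024 - ¼ = 24095/4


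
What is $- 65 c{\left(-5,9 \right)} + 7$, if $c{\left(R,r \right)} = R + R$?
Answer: $657$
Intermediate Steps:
$c{\left(R,r \right)} = 2 R$
$- 65 c{\left(-5,9 \right)} + 7 = - 65 \cdot 2 \left(-5\right) + 7 = \left(-65\right) \left(-10\right) + 7 = 650 + 7 = 657$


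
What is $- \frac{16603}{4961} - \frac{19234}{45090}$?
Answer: $- \frac{422024572}{111845745} \approx -3.7733$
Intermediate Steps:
$- \frac{16603}{4961} - \frac{19234}{45090} = \left(-16603\right) \frac{1}{4961} - \frac{9617}{22545} = - \frac{16603}{4961} - \frac{9617}{22545} = - \frac{422024572}{111845745}$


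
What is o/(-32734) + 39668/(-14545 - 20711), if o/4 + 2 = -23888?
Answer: 19909337/11096826 ≈ 1.7941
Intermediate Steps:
o = -95560 (o = -8 + 4*(-23888) = -8 - 95552 = -95560)
o/(-32734) + 39668/(-14545 - 20711) = -95560/(-32734) + 39668/(-14545 - 20711) = -95560*(-1/32734) + 39668/(-35256) = 47780/16367 + 39668*(-1/35256) = 47780/16367 - 9917/8814 = 19909337/11096826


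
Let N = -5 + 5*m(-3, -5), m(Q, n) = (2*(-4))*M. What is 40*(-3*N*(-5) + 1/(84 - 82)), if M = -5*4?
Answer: 477020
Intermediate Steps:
M = -20
m(Q, n) = 160 (m(Q, n) = (2*(-4))*(-20) = -8*(-20) = 160)
N = 795 (N = -5 + 5*160 = -5 + 800 = 795)
40*(-3*N*(-5) + 1/(84 - 82)) = 40*(-3*795*(-5) + 1/(84 - 82)) = 40*(-2385*(-5) + 1/2) = 40*(11925 + 1/2) = 40*(23851/2) = 477020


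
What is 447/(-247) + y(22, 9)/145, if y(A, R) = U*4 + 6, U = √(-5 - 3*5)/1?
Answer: -63333/35815 + 8*I*√5/145 ≈ -1.7683 + 0.12337*I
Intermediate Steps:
U = 2*I*√5 (U = √(-5 - 15)*1 = √(-20)*1 = (2*I*√5)*1 = 2*I*√5 ≈ 4.4721*I)
y(A, R) = 6 + 8*I*√5 (y(A, R) = (2*I*√5)*4 + 6 = 8*I*√5 + 6 = 6 + 8*I*√5)
447/(-247) + y(22, 9)/145 = 447/(-247) + (6 + 8*I*√5)/145 = 447*(-1/247) + (6 + 8*I*√5)*(1/145) = -447/247 + (6/145 + 8*I*√5/145) = -63333/35815 + 8*I*√5/145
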